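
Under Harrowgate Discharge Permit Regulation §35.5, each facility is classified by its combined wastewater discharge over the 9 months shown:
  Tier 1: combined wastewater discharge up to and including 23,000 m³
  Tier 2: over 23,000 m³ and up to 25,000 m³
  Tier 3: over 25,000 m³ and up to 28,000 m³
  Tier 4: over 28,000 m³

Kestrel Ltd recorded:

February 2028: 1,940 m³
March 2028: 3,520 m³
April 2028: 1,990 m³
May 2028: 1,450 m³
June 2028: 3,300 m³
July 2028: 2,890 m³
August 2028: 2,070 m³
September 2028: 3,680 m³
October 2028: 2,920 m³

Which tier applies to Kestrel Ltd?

Combined wastewater discharge: 1,940 m³ + 3,520 m³ + 1,990 m³ + 1,450 m³ + 3,300 m³ + 2,890 m³ + 2,070 m³ + 3,680 m³ + 2,920 m³ = 23,760 m³.
23,000 m³ < 23,760 m³ ≤ 25,000 m³, so Tier 2 applies.

Tier 2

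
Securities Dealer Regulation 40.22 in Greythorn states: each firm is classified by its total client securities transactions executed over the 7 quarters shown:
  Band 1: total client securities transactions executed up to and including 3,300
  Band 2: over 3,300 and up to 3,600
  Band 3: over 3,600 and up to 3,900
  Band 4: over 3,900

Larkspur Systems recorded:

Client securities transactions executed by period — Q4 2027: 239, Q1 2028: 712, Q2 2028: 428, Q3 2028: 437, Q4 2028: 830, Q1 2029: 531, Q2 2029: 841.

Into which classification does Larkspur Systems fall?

Band 4

Total client securities transactions executed: 239 + 712 + 428 + 437 + 830 + 531 + 841 = 4,018.
4,018 > 3,900, so Band 4 applies.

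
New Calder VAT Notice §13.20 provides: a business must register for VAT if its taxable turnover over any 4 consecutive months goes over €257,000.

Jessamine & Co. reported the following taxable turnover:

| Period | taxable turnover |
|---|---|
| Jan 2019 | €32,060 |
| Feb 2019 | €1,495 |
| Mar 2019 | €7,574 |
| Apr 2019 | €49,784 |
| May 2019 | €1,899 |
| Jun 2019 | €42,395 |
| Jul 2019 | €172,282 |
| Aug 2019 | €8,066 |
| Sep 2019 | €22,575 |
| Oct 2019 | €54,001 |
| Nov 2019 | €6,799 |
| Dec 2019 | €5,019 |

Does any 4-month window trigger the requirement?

Yes

Jan 2019–Apr 2019: €32,060 + €1,495 + €7,574 + €49,784 = €90,913 (under)
Feb 2019–May 2019: €1,495 + €7,574 + €49,784 + €1,899 = €60,752 (under)
Mar 2019–Jun 2019: €7,574 + €49,784 + €1,899 + €42,395 = €101,652 (under)
Apr 2019–Jul 2019: €49,784 + €1,899 + €42,395 + €172,282 = €266,360 (over)
May 2019–Aug 2019: €1,899 + €42,395 + €172,282 + €8,066 = €224,642 (under)
Jun 2019–Sep 2019: €42,395 + €172,282 + €8,066 + €22,575 = €245,318 (under)
Jul 2019–Oct 2019: €172,282 + €8,066 + €22,575 + €54,001 = €256,924 (under)
Aug 2019–Nov 2019: €8,066 + €22,575 + €54,001 + €6,799 = €91,441 (under)
Sep 2019–Dec 2019: €22,575 + €54,001 + €6,799 + €5,019 = €88,394 (under)
At least one window exceeds €257,000.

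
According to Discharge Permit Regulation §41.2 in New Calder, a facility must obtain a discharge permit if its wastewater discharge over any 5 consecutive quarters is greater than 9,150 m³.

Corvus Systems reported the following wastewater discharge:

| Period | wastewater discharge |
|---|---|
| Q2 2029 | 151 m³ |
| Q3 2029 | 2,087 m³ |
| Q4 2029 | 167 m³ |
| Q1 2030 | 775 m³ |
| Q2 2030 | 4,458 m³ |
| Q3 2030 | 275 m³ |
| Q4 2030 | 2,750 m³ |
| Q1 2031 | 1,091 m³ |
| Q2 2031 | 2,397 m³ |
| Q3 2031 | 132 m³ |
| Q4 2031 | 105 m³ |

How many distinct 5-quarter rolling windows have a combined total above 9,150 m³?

Q2 2029–Q2 2030: 151 m³ + 2,087 m³ + 167 m³ + 775 m³ + 4,458 m³ = 7,638 m³ (under)
Q3 2029–Q3 2030: 2,087 m³ + 167 m³ + 775 m³ + 4,458 m³ + 275 m³ = 7,762 m³ (under)
Q4 2029–Q4 2030: 167 m³ + 775 m³ + 4,458 m³ + 275 m³ + 2,750 m³ = 8,425 m³ (under)
Q1 2030–Q1 2031: 775 m³ + 4,458 m³ + 275 m³ + 2,750 m³ + 1,091 m³ = 9,349 m³ (over)
Q2 2030–Q2 2031: 4,458 m³ + 275 m³ + 2,750 m³ + 1,091 m³ + 2,397 m³ = 10,971 m³ (over)
Q3 2030–Q3 2031: 275 m³ + 2,750 m³ + 1,091 m³ + 2,397 m³ + 132 m³ = 6,645 m³ (under)
Q4 2030–Q4 2031: 2,750 m³ + 1,091 m³ + 2,397 m³ + 132 m³ + 105 m³ = 6,475 m³ (under)
2 windows exceed the threshold.

2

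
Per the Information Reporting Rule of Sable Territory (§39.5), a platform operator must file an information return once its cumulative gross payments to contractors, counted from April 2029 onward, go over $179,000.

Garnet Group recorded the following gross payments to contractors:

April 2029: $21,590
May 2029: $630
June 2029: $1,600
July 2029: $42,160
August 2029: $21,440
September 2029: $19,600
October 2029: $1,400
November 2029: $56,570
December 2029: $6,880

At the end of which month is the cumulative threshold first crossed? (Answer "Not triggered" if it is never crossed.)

Not triggered

Through April 2029: $21,590
Through May 2029: $22,220
Through June 2029: $23,820
Through July 2029: $65,980
Through August 2029: $87,420
Through September 2029: $107,020
Through October 2029: $108,420
Through November 2029: $164,990
Through December 2029: $171,870
Final cumulative total $171,870 ≤ $179,000; the threshold is never exceeded.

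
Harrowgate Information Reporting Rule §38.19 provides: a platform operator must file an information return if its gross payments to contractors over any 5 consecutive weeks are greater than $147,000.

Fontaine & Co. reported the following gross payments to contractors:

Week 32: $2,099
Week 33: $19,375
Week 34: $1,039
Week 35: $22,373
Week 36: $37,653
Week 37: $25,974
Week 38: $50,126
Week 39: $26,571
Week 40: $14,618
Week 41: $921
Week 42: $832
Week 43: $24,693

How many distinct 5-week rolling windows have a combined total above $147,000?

2

Week 32–Week 36: $2,099 + $19,375 + $1,039 + $22,373 + $37,653 = $82,539 (under)
Week 33–Week 37: $19,375 + $1,039 + $22,373 + $37,653 + $25,974 = $106,414 (under)
Week 34–Week 38: $1,039 + $22,373 + $37,653 + $25,974 + $50,126 = $137,165 (under)
Week 35–Week 39: $22,373 + $37,653 + $25,974 + $50,126 + $26,571 = $162,697 (over)
Week 36–Week 40: $37,653 + $25,974 + $50,126 + $26,571 + $14,618 = $154,942 (over)
Week 37–Week 41: $25,974 + $50,126 + $26,571 + $14,618 + $921 = $118,210 (under)
Week 38–Week 42: $50,126 + $26,571 + $14,618 + $921 + $832 = $93,068 (under)
Week 39–Week 43: $26,571 + $14,618 + $921 + $832 + $24,693 = $67,635 (under)
2 windows exceed the threshold.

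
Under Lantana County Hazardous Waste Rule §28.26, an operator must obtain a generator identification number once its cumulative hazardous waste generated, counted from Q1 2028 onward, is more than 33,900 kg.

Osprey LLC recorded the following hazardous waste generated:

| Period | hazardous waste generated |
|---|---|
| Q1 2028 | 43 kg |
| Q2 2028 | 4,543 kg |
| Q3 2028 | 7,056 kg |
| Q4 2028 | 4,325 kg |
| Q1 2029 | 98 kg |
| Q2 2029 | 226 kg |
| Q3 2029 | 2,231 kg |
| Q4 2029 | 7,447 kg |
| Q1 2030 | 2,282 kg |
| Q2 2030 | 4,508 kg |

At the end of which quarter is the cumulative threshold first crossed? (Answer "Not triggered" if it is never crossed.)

Not triggered

Through Q1 2028: 43 kg
Through Q2 2028: 4,586 kg
Through Q3 2028: 11,642 kg
Through Q4 2028: 15,967 kg
Through Q1 2029: 16,065 kg
Through Q2 2029: 16,291 kg
Through Q3 2029: 18,522 kg
Through Q4 2029: 25,969 kg
Through Q1 2030: 28,251 kg
Through Q2 2030: 32,759 kg
Final cumulative total 32,759 kg ≤ 33,900 kg; the threshold is never exceeded.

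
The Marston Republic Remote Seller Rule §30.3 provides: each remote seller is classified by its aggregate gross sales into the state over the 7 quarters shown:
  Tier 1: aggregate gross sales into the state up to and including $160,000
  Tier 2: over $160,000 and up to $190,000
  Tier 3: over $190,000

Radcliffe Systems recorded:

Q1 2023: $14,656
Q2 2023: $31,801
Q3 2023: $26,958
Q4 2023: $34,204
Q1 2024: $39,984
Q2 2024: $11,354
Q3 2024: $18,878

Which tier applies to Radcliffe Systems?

Aggregate gross sales into the state: $14,656 + $31,801 + $26,958 + $34,204 + $39,984 + $11,354 + $18,878 = $177,835.
$160,000 < $177,835 ≤ $190,000, so Tier 2 applies.

Tier 2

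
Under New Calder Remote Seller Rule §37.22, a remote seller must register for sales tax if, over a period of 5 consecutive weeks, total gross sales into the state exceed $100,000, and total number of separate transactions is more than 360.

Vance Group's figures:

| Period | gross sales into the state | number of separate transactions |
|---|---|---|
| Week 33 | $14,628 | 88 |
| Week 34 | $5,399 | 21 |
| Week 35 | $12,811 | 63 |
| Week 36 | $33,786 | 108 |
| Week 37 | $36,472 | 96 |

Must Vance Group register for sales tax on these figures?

Total gross sales into the state: $14,628 + $5,399 + $12,811 + $33,786 + $36,472 = $103,096 (> $100,000).
Total number of separate transactions: 88 + 21 + 63 + 108 + 96 = 376 (> 360).
The test is 'and': both thresholds are exceeded.

Yes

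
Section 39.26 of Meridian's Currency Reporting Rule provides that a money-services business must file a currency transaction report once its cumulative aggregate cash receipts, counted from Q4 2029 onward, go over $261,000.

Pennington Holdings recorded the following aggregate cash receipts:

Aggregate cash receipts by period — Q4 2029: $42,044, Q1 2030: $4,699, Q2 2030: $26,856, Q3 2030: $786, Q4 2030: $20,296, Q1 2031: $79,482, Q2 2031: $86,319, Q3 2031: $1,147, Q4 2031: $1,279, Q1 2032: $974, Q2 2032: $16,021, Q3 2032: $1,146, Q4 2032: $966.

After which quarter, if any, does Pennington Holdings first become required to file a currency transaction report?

Through Q4 2029: $42,044
Through Q1 2030: $46,743
Through Q2 2030: $73,599
Through Q3 2030: $74,385
Through Q4 2030: $94,681
Through Q1 2031: $174,163
Through Q2 2031: $260,482
Through Q3 2031: $261,629 ← exceeds threshold

Q3 2031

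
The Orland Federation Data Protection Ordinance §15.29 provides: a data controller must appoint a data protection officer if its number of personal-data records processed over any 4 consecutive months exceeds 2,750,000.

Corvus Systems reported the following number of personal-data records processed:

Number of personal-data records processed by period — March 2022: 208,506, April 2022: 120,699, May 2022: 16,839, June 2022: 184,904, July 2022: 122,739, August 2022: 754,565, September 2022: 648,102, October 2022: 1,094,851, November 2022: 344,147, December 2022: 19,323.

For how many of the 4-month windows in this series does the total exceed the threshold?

March 2022–June 2022: 208,506 + 120,699 + 16,839 + 184,904 = 530,948 (under)
April 2022–July 2022: 120,699 + 16,839 + 184,904 + 122,739 = 445,181 (under)
May 2022–August 2022: 16,839 + 184,904 + 122,739 + 754,565 = 1,079,047 (under)
June 2022–September 2022: 184,904 + 122,739 + 754,565 + 648,102 = 1,710,310 (under)
July 2022–October 2022: 122,739 + 754,565 + 648,102 + 1,094,851 = 2,620,257 (under)
August 2022–November 2022: 754,565 + 648,102 + 1,094,851 + 344,147 = 2,841,665 (over)
September 2022–December 2022: 648,102 + 1,094,851 + 344,147 + 19,323 = 2,106,423 (under)
1 window exceeds the threshold.

1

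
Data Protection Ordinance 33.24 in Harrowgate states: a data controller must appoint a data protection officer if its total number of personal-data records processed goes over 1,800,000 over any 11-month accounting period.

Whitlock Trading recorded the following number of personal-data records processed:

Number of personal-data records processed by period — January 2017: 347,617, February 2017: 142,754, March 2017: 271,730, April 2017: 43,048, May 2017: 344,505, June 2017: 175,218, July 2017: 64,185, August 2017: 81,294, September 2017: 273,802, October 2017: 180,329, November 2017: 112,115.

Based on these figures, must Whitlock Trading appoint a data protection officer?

Yes

Total number of personal-data records processed: 347,617 + 142,754 + 271,730 + 43,048 + 344,505 + 175,218 + 64,185 + 81,294 + 273,802 + 180,329 + 112,115 = 2,036,597.
2,036,597 > 1,800,000, so the threshold is exceeded.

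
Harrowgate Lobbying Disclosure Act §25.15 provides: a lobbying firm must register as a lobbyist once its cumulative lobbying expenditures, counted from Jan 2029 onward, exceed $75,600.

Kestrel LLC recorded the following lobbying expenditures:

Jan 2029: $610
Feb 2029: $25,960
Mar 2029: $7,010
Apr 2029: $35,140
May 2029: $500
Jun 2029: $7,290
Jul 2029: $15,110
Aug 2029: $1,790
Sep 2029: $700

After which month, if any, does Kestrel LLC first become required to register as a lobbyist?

Through Jan 2029: $610
Through Feb 2029: $26,570
Through Mar 2029: $33,580
Through Apr 2029: $68,720
Through May 2029: $69,220
Through Jun 2029: $76,510 ← exceeds threshold

Jun 2029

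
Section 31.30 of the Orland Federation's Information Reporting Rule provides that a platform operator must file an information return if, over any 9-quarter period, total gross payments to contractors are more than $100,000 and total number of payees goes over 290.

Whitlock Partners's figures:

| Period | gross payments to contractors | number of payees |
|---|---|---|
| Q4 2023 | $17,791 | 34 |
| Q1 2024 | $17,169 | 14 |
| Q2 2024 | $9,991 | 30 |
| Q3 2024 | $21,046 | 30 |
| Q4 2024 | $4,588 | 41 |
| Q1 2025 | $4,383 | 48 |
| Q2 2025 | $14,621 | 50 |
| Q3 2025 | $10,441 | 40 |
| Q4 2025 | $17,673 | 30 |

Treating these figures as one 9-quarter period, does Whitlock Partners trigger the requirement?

Yes

Total gross payments to contractors: $17,791 + $17,169 + $9,991 + $21,046 + $4,588 + $4,383 + $14,621 + $10,441 + $17,673 = $117,703 (> $100,000).
Total number of payees: 34 + 14 + 30 + 30 + 41 + 48 + 50 + 40 + 30 = 317 (> 290).
The test is 'and': both thresholds are exceeded.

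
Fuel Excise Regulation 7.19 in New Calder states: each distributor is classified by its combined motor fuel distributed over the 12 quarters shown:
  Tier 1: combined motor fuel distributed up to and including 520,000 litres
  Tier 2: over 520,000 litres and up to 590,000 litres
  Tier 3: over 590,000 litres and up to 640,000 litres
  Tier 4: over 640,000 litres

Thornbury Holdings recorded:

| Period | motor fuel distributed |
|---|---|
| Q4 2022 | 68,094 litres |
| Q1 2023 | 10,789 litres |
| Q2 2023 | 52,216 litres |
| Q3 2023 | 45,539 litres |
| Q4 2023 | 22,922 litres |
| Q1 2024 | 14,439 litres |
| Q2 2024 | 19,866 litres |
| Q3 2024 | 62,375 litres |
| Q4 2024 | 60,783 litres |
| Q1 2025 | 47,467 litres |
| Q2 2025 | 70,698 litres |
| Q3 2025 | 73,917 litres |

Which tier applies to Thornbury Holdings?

Tier 2

Combined motor fuel distributed: 68,094 litres + 10,789 litres + 52,216 litres + 45,539 litres + 22,922 litres + 14,439 litres + 19,866 litres + 62,375 litres + 60,783 litres + 47,467 litres + 70,698 litres + 73,917 litres = 549,105 litres.
520,000 litres < 549,105 litres ≤ 590,000 litres, so Tier 2 applies.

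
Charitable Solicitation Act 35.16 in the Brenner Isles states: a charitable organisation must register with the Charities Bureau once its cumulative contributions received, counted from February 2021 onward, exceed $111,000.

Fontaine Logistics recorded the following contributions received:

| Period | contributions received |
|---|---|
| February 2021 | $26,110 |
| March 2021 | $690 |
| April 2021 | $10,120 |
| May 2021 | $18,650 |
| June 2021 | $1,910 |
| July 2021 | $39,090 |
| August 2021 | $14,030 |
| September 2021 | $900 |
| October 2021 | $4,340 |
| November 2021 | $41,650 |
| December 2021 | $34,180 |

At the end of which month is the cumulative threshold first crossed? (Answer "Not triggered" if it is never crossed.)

September 2021

Through February 2021: $26,110
Through March 2021: $26,800
Through April 2021: $36,920
Through May 2021: $55,570
Through June 2021: $57,480
Through July 2021: $96,570
Through August 2021: $110,600
Through September 2021: $111,500 ← exceeds threshold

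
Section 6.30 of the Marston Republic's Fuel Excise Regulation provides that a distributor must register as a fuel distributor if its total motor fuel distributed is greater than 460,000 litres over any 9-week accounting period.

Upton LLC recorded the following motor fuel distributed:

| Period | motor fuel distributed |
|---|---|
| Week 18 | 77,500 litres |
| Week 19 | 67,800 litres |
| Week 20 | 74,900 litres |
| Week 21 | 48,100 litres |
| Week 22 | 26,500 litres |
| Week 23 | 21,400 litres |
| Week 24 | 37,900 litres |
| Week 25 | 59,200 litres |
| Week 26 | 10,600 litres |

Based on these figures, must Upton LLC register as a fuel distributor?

No

Total motor fuel distributed: 77,500 litres + 67,800 litres + 74,900 litres + 48,100 litres + 26,500 litres + 21,400 litres + 37,900 litres + 59,200 litres + 10,600 litres = 423,900 litres.
423,900 litres ≤ 460,000 litres, so the threshold is not exceeded.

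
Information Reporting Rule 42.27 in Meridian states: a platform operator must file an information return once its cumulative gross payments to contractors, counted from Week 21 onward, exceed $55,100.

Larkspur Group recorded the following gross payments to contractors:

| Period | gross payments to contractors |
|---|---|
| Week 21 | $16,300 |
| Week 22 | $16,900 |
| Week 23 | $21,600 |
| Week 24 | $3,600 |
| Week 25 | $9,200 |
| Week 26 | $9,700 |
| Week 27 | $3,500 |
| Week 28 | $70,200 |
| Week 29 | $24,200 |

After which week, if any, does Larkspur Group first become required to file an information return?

Through Week 21: $16,300
Through Week 22: $33,200
Through Week 23: $54,800
Through Week 24: $58,400 ← exceeds threshold

Week 24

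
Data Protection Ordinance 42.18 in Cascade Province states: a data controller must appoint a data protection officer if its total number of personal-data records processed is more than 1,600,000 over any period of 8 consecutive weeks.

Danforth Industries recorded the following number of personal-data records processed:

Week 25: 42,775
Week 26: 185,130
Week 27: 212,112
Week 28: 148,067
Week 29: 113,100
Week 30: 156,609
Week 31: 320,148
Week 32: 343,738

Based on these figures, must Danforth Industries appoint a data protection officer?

No

Total number of personal-data records processed: 42,775 + 185,130 + 212,112 + 148,067 + 113,100 + 156,609 + 320,148 + 343,738 = 1,521,679.
1,521,679 ≤ 1,600,000, so the threshold is not exceeded.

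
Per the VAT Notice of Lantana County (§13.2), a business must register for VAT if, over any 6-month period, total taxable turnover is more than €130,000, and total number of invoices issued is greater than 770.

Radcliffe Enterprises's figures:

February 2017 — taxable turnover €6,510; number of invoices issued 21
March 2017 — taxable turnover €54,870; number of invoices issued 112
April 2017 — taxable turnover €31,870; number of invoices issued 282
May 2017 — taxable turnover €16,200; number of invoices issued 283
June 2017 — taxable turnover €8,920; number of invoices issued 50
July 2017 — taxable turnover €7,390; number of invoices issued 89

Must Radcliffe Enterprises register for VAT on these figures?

No

Total taxable turnover: €6,510 + €54,870 + €31,870 + €16,200 + €8,920 + €7,390 = €125,760 (≤ €130,000).
Total number of invoices issued: 21 + 112 + 282 + 283 + 50 + 89 = 837 (> 770).
The test is 'and': the rule requires both, and at least one is not exceeded.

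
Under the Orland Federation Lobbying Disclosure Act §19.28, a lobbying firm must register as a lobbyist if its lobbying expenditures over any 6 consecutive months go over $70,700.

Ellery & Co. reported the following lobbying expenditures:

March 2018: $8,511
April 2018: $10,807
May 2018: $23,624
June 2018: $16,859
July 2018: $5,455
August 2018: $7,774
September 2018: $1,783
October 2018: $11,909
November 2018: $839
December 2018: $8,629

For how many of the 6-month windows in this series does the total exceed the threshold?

March 2018–August 2018: $8,511 + $10,807 + $23,624 + $16,859 + $5,455 + $7,774 = $73,030 (over)
April 2018–September 2018: $10,807 + $23,624 + $16,859 + $5,455 + $7,774 + $1,783 = $66,302 (under)
May 2018–October 2018: $23,624 + $16,859 + $5,455 + $7,774 + $1,783 + $11,909 = $67,404 (under)
June 2018–November 2018: $16,859 + $5,455 + $7,774 + $1,783 + $11,909 + $839 = $44,619 (under)
July 2018–December 2018: $5,455 + $7,774 + $1,783 + $11,909 + $839 + $8,629 = $36,389 (under)
1 window exceeds the threshold.

1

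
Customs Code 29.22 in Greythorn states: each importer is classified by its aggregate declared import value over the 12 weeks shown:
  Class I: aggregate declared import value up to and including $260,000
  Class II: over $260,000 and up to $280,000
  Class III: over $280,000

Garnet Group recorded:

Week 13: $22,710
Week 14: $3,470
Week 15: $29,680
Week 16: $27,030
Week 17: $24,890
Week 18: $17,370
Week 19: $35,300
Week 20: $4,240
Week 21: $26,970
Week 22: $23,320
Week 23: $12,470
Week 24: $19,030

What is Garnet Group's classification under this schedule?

Class I

Aggregate declared import value: $22,710 + $3,470 + $29,680 + $27,030 + $24,890 + $17,370 + $35,300 + $4,240 + $26,970 + $23,320 + $12,470 + $19,030 = $246,480.
$246,480 ≤ $260,000, so Class I applies.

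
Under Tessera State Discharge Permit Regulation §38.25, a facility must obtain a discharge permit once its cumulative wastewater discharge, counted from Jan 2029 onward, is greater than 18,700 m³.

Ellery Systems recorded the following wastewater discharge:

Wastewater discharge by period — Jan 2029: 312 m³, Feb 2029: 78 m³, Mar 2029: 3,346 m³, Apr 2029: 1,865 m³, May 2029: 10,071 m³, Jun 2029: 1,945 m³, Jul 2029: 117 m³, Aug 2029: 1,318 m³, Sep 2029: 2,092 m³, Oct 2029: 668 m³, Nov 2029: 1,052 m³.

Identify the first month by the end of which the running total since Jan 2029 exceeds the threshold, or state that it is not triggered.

Aug 2029

Through Jan 2029: 312 m³
Through Feb 2029: 390 m³
Through Mar 2029: 3,736 m³
Through Apr 2029: 5,601 m³
Through May 2029: 15,672 m³
Through Jun 2029: 17,617 m³
Through Jul 2029: 17,734 m³
Through Aug 2029: 19,052 m³ ← exceeds threshold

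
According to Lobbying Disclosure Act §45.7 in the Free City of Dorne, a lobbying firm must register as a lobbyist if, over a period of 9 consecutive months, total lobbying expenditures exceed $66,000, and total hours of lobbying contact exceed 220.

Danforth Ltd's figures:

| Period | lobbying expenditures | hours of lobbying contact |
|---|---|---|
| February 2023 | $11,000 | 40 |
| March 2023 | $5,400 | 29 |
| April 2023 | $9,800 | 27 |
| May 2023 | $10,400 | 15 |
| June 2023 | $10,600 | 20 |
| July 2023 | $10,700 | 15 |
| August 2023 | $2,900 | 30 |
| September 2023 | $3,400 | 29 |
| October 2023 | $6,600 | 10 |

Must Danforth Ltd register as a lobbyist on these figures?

No

Total lobbying expenditures: $11,000 + $5,400 + $9,800 + $10,400 + $10,600 + $10,700 + $2,900 + $3,400 + $6,600 = $70,800 (> $66,000).
Total hours of lobbying contact: 40 + 29 + 27 + 15 + 20 + 15 + 30 + 29 + 10 = 215 (≤ 220).
The test is 'and': the rule requires both, and at least one is not exceeded.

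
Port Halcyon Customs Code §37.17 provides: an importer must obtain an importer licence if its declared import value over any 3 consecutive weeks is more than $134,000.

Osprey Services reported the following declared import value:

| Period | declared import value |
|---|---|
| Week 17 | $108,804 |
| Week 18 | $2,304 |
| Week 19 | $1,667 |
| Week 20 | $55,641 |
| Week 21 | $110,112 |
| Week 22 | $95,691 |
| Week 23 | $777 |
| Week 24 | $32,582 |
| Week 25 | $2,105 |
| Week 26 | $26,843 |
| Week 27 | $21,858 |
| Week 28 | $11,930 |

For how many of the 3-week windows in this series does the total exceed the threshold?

Week 17–Week 19: $108,804 + $2,304 + $1,667 = $112,775 (under)
Week 18–Week 20: $2,304 + $1,667 + $55,641 = $59,612 (under)
Week 19–Week 21: $1,667 + $55,641 + $110,112 = $167,420 (over)
Week 20–Week 22: $55,641 + $110,112 + $95,691 = $261,444 (over)
Week 21–Week 23: $110,112 + $95,691 + $777 = $206,580 (over)
Week 22–Week 24: $95,691 + $777 + $32,582 = $129,050 (under)
Week 23–Week 25: $777 + $32,582 + $2,105 = $35,464 (under)
Week 24–Week 26: $32,582 + $2,105 + $26,843 = $61,530 (under)
Week 25–Week 27: $2,105 + $26,843 + $21,858 = $50,806 (under)
Week 26–Week 28: $26,843 + $21,858 + $11,930 = $60,631 (under)
3 windows exceed the threshold.

3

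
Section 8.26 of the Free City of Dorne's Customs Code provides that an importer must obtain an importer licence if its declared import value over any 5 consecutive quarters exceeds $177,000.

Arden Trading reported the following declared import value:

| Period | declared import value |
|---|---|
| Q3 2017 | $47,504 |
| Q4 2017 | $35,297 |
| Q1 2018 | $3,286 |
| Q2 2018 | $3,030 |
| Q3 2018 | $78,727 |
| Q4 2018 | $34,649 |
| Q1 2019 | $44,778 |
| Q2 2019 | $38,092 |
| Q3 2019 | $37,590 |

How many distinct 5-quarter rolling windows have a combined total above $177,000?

2

Q3 2017–Q3 2018: $47,504 + $35,297 + $3,286 + $3,030 + $78,727 = $167,844 (under)
Q4 2017–Q4 2018: $35,297 + $3,286 + $3,030 + $78,727 + $34,649 = $154,989 (under)
Q1 2018–Q1 2019: $3,286 + $3,030 + $78,727 + $34,649 + $44,778 = $164,470 (under)
Q2 2018–Q2 2019: $3,030 + $78,727 + $34,649 + $44,778 + $38,092 = $199,276 (over)
Q3 2018–Q3 2019: $78,727 + $34,649 + $44,778 + $38,092 + $37,590 = $233,836 (over)
2 windows exceed the threshold.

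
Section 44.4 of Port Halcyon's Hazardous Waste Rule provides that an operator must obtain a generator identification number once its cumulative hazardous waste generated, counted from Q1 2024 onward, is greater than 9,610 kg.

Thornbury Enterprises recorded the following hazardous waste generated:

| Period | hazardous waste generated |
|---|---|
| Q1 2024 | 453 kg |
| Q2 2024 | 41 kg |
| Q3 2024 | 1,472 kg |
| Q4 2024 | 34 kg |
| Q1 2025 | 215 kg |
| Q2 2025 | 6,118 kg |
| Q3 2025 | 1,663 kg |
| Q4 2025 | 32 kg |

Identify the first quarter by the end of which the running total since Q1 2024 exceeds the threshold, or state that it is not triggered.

Q3 2025

Through Q1 2024: 453 kg
Through Q2 2024: 494 kg
Through Q3 2024: 1,966 kg
Through Q4 2024: 2,000 kg
Through Q1 2025: 2,215 kg
Through Q2 2025: 8,333 kg
Through Q3 2025: 9,996 kg ← exceeds threshold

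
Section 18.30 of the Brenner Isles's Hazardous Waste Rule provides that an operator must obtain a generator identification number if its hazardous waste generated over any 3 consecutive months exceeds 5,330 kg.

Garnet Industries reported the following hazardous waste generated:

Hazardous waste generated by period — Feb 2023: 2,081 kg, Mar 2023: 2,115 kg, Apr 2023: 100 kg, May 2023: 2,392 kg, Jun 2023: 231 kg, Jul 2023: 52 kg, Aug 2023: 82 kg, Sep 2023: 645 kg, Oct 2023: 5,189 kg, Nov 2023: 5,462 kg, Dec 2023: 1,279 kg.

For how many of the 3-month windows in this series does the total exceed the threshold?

3

Feb 2023–Apr 2023: 2,081 kg + 2,115 kg + 100 kg = 4,296 kg (under)
Mar 2023–May 2023: 2,115 kg + 100 kg + 2,392 kg = 4,607 kg (under)
Apr 2023–Jun 2023: 100 kg + 2,392 kg + 231 kg = 2,723 kg (under)
May 2023–Jul 2023: 2,392 kg + 231 kg + 52 kg = 2,675 kg (under)
Jun 2023–Aug 2023: 231 kg + 52 kg + 82 kg = 365 kg (under)
Jul 2023–Sep 2023: 52 kg + 82 kg + 645 kg = 779 kg (under)
Aug 2023–Oct 2023: 82 kg + 645 kg + 5,189 kg = 5,916 kg (over)
Sep 2023–Nov 2023: 645 kg + 5,189 kg + 5,462 kg = 11,296 kg (over)
Oct 2023–Dec 2023: 5,189 kg + 5,462 kg + 1,279 kg = 11,930 kg (over)
3 windows exceed the threshold.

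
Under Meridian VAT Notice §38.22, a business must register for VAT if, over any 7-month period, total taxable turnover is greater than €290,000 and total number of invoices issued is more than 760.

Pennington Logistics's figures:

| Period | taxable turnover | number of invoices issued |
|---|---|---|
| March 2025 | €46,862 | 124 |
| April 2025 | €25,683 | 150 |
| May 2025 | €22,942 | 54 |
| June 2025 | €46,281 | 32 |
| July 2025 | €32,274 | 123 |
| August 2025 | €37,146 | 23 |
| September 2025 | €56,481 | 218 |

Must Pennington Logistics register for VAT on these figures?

No

Total taxable turnover: €46,862 + €25,683 + €22,942 + €46,281 + €32,274 + €37,146 + €56,481 = €267,669 (≤ €290,000).
Total number of invoices issued: 124 + 150 + 54 + 32 + 123 + 23 + 218 = 724 (≤ 760).
The test is 'and': the rule requires both, and at least one is not exceeded.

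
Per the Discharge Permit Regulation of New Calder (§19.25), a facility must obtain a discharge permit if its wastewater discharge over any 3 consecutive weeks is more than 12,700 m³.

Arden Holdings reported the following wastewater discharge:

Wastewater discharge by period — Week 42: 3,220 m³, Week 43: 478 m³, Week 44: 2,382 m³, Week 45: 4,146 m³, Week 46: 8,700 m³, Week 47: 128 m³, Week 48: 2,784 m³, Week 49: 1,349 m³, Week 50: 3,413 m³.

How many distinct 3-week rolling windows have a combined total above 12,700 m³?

2

Week 42–Week 44: 3,220 m³ + 478 m³ + 2,382 m³ = 6,080 m³ (under)
Week 43–Week 45: 478 m³ + 2,382 m³ + 4,146 m³ = 7,006 m³ (under)
Week 44–Week 46: 2,382 m³ + 4,146 m³ + 8,700 m³ = 15,228 m³ (over)
Week 45–Week 47: 4,146 m³ + 8,700 m³ + 128 m³ = 12,974 m³ (over)
Week 46–Week 48: 8,700 m³ + 128 m³ + 2,784 m³ = 11,612 m³ (under)
Week 47–Week 49: 128 m³ + 2,784 m³ + 1,349 m³ = 4,261 m³ (under)
Week 48–Week 50: 2,784 m³ + 1,349 m³ + 3,413 m³ = 7,546 m³ (under)
2 windows exceed the threshold.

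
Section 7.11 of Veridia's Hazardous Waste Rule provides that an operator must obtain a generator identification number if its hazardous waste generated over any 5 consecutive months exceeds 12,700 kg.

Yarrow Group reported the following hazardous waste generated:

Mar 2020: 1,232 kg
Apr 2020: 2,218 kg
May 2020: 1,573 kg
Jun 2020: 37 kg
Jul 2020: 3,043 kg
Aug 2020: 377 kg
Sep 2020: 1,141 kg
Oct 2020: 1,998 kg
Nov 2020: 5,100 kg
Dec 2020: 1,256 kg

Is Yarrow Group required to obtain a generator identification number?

No

Mar 2020–Jul 2020: 1,232 kg + 2,218 kg + 1,573 kg + 37 kg + 3,043 kg = 8,103 kg (under)
Apr 2020–Aug 2020: 2,218 kg + 1,573 kg + 37 kg + 3,043 kg + 377 kg = 7,248 kg (under)
May 2020–Sep 2020: 1,573 kg + 37 kg + 3,043 kg + 377 kg + 1,141 kg = 6,171 kg (under)
Jun 2020–Oct 2020: 37 kg + 3,043 kg + 377 kg + 1,141 kg + 1,998 kg = 6,596 kg (under)
Jul 2020–Nov 2020: 3,043 kg + 377 kg + 1,141 kg + 1,998 kg + 5,100 kg = 11,659 kg (under)
Aug 2020–Dec 2020: 377 kg + 1,141 kg + 1,998 kg + 5,100 kg + 1,256 kg = 9,872 kg (under)
No window exceeds 12,700 kg.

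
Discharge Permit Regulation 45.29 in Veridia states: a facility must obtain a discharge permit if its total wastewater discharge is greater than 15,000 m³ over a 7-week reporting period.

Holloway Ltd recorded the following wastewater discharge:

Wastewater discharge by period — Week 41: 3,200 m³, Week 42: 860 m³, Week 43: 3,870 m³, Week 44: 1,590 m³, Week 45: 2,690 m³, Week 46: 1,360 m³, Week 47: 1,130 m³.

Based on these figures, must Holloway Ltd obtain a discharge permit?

Total wastewater discharge: 3,200 m³ + 860 m³ + 3,870 m³ + 1,590 m³ + 2,690 m³ + 1,360 m³ + 1,130 m³ = 14,700 m³.
14,700 m³ ≤ 15,000 m³, so the threshold is not exceeded.

No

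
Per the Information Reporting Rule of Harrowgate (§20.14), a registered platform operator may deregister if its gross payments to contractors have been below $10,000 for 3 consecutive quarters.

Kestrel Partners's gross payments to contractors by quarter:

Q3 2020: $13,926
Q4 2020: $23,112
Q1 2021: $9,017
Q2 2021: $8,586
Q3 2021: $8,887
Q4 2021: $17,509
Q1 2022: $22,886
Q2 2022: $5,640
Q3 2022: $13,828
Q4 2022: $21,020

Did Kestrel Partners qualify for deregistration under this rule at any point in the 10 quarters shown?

Yes

Quarters below $10,000: Q1 2021, Q2 2021, Q3 2021, Q2 2022.
Longest run of consecutive quarters below the threshold: 3.
3 ≥ 3, so Kestrel Partners became eligible.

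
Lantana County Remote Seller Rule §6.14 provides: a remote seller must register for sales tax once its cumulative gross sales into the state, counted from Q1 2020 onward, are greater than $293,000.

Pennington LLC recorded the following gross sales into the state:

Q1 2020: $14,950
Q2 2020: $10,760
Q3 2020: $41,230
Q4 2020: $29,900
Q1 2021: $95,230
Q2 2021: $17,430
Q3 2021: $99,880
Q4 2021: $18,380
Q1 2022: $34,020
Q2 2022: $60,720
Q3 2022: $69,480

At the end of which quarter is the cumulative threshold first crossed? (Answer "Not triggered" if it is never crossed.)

Through Q1 2020: $14,950
Through Q2 2020: $25,710
Through Q3 2020: $66,940
Through Q4 2020: $96,840
Through Q1 2021: $192,070
Through Q2 2021: $209,500
Through Q3 2021: $309,380 ← exceeds threshold

Q3 2021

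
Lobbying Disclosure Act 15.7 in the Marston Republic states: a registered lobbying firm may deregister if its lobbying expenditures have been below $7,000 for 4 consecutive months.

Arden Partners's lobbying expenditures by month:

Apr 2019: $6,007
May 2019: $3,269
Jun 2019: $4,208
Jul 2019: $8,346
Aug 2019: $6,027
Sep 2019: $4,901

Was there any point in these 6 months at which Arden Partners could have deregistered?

Months below $7,000: Apr 2019, May 2019, Jun 2019, Aug 2019, Sep 2019.
Longest run of consecutive months below the threshold: 3.
3 < 4, so Arden Partners never became eligible.

No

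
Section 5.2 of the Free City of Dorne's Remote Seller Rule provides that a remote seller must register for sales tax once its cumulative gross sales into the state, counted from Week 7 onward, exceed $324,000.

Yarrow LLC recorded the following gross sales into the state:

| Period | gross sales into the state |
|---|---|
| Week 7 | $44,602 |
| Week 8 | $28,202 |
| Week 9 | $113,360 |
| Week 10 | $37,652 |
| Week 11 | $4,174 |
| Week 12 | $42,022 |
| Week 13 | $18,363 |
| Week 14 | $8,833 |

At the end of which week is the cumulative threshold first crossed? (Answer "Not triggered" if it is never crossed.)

Not triggered

Through Week 7: $44,602
Through Week 8: $72,804
Through Week 9: $186,164
Through Week 10: $223,816
Through Week 11: $227,990
Through Week 12: $270,012
Through Week 13: $288,375
Through Week 14: $297,208
Final cumulative total $297,208 ≤ $324,000; the threshold is never exceeded.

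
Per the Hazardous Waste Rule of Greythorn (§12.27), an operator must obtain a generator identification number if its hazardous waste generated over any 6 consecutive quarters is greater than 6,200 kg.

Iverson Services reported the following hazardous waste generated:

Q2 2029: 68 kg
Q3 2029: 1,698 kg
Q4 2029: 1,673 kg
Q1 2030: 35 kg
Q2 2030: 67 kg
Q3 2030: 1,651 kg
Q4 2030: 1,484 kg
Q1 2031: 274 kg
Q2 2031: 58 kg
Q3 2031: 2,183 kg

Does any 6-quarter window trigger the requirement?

Yes

Q2 2029–Q3 2030: 68 kg + 1,698 kg + 1,673 kg + 35 kg + 67 kg + 1,651 kg = 5,192 kg (under)
Q3 2029–Q4 2030: 1,698 kg + 1,673 kg + 35 kg + 67 kg + 1,651 kg + 1,484 kg = 6,608 kg (over)
Q4 2029–Q1 2031: 1,673 kg + 35 kg + 67 kg + 1,651 kg + 1,484 kg + 274 kg = 5,184 kg (under)
Q1 2030–Q2 2031: 35 kg + 67 kg + 1,651 kg + 1,484 kg + 274 kg + 58 kg = 3,569 kg (under)
Q2 2030–Q3 2031: 67 kg + 1,651 kg + 1,484 kg + 274 kg + 58 kg + 2,183 kg = 5,717 kg (under)
At least one window exceeds 6,200 kg.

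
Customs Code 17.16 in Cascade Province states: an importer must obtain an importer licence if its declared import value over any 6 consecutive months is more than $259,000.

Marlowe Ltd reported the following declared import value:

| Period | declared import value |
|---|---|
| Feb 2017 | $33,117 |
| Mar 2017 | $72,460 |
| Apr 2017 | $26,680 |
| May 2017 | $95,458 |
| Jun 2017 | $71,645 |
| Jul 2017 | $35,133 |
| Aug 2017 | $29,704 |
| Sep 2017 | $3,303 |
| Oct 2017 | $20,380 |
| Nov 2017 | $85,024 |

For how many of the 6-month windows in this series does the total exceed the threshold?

Feb 2017–Jul 2017: $33,117 + $72,460 + $26,680 + $95,458 + $71,645 + $35,133 = $334,493 (over)
Mar 2017–Aug 2017: $72,460 + $26,680 + $95,458 + $71,645 + $35,133 + $29,704 = $331,080 (over)
Apr 2017–Sep 2017: $26,680 + $95,458 + $71,645 + $35,133 + $29,704 + $3,303 = $261,923 (over)
May 2017–Oct 2017: $95,458 + $71,645 + $35,133 + $29,704 + $3,303 + $20,380 = $255,623 (under)
Jun 2017–Nov 2017: $71,645 + $35,133 + $29,704 + $3,303 + $20,380 + $85,024 = $245,189 (under)
3 windows exceed the threshold.

3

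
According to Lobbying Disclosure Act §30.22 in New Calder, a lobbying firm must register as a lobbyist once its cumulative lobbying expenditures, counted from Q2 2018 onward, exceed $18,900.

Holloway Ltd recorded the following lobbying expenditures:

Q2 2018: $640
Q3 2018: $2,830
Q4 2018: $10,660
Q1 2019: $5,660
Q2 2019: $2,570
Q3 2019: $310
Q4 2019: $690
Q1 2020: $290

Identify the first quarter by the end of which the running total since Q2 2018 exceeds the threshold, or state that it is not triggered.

Q1 2019

Through Q2 2018: $640
Through Q3 2018: $3,470
Through Q4 2018: $14,130
Through Q1 2019: $19,790 ← exceeds threshold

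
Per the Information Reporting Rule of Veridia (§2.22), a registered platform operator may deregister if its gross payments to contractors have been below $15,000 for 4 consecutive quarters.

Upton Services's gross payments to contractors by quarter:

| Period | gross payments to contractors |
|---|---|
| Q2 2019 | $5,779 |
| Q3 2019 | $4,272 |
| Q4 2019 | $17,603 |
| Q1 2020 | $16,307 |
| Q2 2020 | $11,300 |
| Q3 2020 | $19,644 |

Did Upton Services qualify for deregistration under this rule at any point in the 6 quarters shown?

Quarters below $15,000: Q2 2019, Q3 2019, Q2 2020.
Longest run of consecutive quarters below the threshold: 2.
2 < 4, so Upton Services never became eligible.

No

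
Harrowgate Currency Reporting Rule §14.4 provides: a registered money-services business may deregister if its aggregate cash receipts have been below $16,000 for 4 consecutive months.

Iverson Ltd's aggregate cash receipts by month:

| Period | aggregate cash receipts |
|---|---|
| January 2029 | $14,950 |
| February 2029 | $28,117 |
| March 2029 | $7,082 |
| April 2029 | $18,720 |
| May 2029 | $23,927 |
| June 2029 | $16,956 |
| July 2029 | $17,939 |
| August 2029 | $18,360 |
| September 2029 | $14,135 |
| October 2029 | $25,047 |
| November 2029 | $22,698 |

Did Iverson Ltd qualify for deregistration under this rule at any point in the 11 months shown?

No

Months below $16,000: January 2029, March 2029, September 2029.
Longest run of consecutive months below the threshold: 1.
1 < 4, so Iverson Ltd never became eligible.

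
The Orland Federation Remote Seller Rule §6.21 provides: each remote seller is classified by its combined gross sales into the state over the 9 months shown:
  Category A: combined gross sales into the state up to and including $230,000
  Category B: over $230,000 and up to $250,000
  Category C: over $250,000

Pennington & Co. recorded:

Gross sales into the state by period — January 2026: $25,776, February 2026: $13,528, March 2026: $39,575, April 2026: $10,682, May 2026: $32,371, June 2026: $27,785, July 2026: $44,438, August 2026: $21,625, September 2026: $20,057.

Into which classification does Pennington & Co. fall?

Combined gross sales into the state: $25,776 + $13,528 + $39,575 + $10,682 + $32,371 + $27,785 + $44,438 + $21,625 + $20,057 = $235,837.
$230,000 < $235,837 ≤ $250,000, so Category B applies.

Category B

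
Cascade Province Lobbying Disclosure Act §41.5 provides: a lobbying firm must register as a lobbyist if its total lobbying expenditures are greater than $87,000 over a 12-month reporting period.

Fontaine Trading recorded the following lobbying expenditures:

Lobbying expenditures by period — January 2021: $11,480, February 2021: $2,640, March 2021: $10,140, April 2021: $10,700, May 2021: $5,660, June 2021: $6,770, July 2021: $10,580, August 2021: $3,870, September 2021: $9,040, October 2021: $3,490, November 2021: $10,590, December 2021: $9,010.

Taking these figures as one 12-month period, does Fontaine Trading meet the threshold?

Yes

Total lobbying expenditures: $11,480 + $2,640 + $10,140 + $10,700 + $5,660 + $6,770 + $10,580 + $3,870 + $9,040 + $3,490 + $10,590 + $9,010 = $93,970.
$93,970 > $87,000, so the threshold is exceeded.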